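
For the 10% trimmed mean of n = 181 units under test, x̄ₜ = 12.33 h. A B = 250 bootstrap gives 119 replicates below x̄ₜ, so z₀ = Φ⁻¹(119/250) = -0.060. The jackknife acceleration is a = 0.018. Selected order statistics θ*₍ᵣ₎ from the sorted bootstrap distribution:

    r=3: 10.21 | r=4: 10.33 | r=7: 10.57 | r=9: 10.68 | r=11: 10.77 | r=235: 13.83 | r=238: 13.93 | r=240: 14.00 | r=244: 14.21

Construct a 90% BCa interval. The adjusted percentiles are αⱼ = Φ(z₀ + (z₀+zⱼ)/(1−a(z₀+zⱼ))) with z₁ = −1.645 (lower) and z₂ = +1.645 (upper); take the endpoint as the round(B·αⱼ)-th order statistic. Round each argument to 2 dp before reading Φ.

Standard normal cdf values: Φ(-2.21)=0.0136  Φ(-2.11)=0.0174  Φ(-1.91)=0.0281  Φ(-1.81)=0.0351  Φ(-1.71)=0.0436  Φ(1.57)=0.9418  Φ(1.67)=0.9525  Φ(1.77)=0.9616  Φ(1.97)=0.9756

(10.77, 13.83)

Lower: z₀ + z₁ = -0.060 + (-1.645) = -1.705; 1 − a(z₀+z₁) = 1 − (0.018)(-1.705) = 1.0307; argument = -0.060 + (-1.705)/1.0307 = -1.7142 → -1.71.
α₁ = Φ(-1.71) = 0.0436; rank = round(250 × 0.0436) = 11; θ*₍11₎ = 10.77.
Upper: z₀ + z₂ = 1.585; 1 − a(z₀+z₂) = 0.9715; argument = 1.5715 → 1.57; α₂ = 0.9418; rank = 235; θ*₍235₎ = 13.83.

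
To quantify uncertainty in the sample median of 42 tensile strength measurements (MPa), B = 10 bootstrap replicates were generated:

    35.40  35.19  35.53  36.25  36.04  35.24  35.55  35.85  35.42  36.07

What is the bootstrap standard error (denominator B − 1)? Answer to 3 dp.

SE* = 0.372

Bootstrap SE is the standard deviation of the 10 replicate medians.
Mean of replicates: (35.40 + 35.19 + 35.53 + 36.25 + 36.04 + 35.24 + 35.55 + 35.85 + 35.42 + 36.07) / 10 = 356.5400 / 10 = 35.6540
Sum of squared deviations: (−0.2540)² + (−0.4640)² + (−0.1240)² + (+0.5960)² + (+0.3860)² + (−0.4140)² + (−0.1040)² + (+0.1960)² + (−0.2340)² + (+0.4160)² = 1.2478
Variance = 1.2478 / 9 = 0.1386
SE* = √0.1386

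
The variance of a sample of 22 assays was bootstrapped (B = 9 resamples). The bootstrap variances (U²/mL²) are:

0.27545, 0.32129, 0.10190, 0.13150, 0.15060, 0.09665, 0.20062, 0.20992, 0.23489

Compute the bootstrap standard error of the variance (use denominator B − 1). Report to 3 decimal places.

Bootstrap SE is the standard deviation of the 9 replicate variances.
Mean of replicates: (0.27545 + 0.32129 + 0.10190 + 0.13150 + 0.15060 + 0.09665 + 0.20062 + 0.20992 + 0.23489) / 9 = 1.722820 / 9 = 0.191424
Sum of squared deviations: (+0.084026)² + (+0.129866)² + (−0.089524)² + (−0.059924)² + (−0.040824)² + (−0.094774)² + (+0.009196)² + (+0.018496)² + (+0.043466)² = 0.048496
Variance = 0.048496 / 8 = 0.006062
SE* = √0.006062

SE* = 0.078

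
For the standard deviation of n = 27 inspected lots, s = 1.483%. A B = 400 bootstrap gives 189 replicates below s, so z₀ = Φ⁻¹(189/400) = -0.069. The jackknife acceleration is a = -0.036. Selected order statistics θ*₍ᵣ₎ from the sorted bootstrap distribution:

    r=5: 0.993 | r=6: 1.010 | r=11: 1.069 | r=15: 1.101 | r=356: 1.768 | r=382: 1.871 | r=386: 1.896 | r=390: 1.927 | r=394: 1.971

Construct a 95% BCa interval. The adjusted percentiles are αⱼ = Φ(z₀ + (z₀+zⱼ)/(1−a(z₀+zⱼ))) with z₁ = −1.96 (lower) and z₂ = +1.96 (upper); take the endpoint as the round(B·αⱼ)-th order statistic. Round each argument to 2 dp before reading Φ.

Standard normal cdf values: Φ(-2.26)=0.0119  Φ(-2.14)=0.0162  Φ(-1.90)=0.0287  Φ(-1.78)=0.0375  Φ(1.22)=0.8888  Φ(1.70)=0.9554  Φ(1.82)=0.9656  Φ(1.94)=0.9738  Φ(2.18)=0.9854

Lower: z₀ + z₁ = -0.069 + (-1.960) = -2.029; 1 − a(z₀+z₁) = 1 − (-0.036)(-2.029) = 0.9270; argument = -0.069 + (-2.029)/0.9270 = -2.2579 → -2.26.
α₁ = Φ(-2.26) = 0.0119; rank = round(400 × 0.0119) = 5; θ*₍5₎ = 0.993.
Upper: z₀ + z₂ = 1.891; 1 − a(z₀+z₂) = 1.0681; argument = 1.7015 → 1.70; α₂ = 0.9554; rank = 382; θ*₍382₎ = 1.871.

(0.993, 1.871)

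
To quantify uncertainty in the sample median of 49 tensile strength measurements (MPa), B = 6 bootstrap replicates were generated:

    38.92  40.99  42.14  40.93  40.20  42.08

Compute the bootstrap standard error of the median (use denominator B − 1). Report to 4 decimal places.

Bootstrap SE is the standard deviation of the 6 replicate medians.
Mean of replicates: (38.92 + 40.99 + 42.14 + 40.93 + 40.20 + 42.08) / 6 = 245.26000 / 6 = 40.87667
Sum of squared deviations: (−1.95667)² + (+0.11333)² + (+1.26333)² + (+0.05333)² + (−0.67667)² + (+1.20333)² = 7.34613
Variance = 7.34613 / 5 = 1.46923
SE* = √1.46923

SE* = 1.2121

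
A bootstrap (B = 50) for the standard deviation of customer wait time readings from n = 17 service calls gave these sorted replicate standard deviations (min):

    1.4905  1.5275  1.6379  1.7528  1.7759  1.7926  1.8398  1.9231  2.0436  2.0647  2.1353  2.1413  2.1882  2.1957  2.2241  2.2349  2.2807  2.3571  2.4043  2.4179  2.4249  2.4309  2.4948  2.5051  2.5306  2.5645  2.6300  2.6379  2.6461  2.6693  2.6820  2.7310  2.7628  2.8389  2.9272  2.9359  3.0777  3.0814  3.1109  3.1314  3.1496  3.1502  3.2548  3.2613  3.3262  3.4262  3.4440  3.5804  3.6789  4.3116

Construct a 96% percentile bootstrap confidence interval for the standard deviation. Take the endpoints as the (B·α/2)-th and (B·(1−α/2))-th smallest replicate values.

(1.4905, 3.6789)

α = 0.04; lower rank = 50 × 0.020 = 1; upper rank = 50 × 0.980 = 49.
The 1st smallest replicate is 1.4905; the 49th is 3.6789.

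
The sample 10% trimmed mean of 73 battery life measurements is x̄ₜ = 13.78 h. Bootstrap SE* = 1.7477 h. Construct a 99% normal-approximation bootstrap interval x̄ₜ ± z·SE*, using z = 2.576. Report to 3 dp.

Margin = 2.576 × 1.7477 = 4.5021
Interval: 13.78 ± 4.5021

(9.278, 18.282)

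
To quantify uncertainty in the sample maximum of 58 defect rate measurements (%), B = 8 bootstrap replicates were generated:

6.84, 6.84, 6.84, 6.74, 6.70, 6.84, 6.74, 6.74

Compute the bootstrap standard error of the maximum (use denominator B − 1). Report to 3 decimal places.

Bootstrap SE is the standard deviation of the 8 replicate maximums.
Mean of replicates: (6.84 + 6.84 + 6.84 + 6.74 + 6.70 + 6.84 + 6.74 + 6.74) / 8 = 54.2800 / 8 = 6.7850
Sum of squared deviations: (+0.0550)² + (+0.0550)² + (+0.0550)² + (−0.0450)² + (−0.0850)² + (+0.0550)² + (−0.0450)² + (−0.0450)² = 0.0254
Variance = 0.0254 / 7 = 0.0036
SE* = √0.0036

SE* = 0.060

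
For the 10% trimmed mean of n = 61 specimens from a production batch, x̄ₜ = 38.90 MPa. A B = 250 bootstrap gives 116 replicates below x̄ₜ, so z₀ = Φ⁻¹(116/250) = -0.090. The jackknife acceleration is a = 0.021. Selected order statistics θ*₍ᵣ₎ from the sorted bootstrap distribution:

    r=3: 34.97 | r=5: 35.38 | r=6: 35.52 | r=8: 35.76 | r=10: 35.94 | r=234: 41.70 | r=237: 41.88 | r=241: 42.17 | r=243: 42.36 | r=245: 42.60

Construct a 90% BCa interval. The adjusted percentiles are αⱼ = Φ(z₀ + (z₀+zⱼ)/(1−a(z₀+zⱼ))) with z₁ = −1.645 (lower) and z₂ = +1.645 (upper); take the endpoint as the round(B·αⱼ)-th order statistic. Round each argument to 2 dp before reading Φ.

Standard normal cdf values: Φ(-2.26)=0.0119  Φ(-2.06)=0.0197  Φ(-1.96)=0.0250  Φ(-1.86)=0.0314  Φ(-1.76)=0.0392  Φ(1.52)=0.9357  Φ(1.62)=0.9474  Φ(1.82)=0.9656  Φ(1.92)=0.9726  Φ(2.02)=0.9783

Lower: z₀ + z₁ = -0.090 + (-1.645) = -1.735; 1 − a(z₀+z₁) = 1 − (0.021)(-1.735) = 1.0364; argument = -0.090 + (-1.735)/1.0364 = -1.7640 → -1.76.
α₁ = Φ(-1.76) = 0.0392; rank = round(250 × 0.0392) = 10; θ*₍10₎ = 35.94.
Upper: z₀ + z₂ = 1.555; 1 − a(z₀+z₂) = 0.9673; argument = 1.5175 → 1.52; α₂ = 0.9357; rank = 234; θ*₍234₎ = 41.70.

(35.94, 41.70)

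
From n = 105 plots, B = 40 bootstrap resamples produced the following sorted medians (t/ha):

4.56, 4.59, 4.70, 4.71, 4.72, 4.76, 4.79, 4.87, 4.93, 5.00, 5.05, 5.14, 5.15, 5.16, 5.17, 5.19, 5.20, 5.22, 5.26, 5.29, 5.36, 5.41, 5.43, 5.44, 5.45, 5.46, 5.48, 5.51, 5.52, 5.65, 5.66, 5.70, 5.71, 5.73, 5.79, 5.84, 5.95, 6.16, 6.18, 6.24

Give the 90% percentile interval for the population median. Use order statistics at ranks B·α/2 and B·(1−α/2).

α = 0.10; lower rank = 40 × 0.050 = 2; upper rank = 40 × 0.950 = 38.
The 2nd smallest replicate is 4.59; the 38th is 6.16.

(4.59, 6.16)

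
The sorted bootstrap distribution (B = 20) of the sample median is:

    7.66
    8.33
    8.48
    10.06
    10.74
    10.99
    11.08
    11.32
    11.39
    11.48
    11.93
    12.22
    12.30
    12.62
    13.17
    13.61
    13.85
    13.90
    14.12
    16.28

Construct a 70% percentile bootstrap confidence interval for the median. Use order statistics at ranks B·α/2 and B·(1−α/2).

(8.48, 13.85)

α = 0.30; lower rank = 20 × 0.150 = 3; upper rank = 20 × 0.850 = 17.
The 3rd smallest replicate is 8.48; the 17th is 13.85.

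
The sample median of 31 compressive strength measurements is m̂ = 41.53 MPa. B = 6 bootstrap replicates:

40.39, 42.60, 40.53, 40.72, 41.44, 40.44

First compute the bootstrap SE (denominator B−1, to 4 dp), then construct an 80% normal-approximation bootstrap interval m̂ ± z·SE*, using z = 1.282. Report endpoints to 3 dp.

Mean of replicates = 41.0200; sum of squared deviations = 3.7362; SE* = √(3.7362/5) = 0.8644
Margin = 1.282 × 0.8644 = 1.1082
Interval: 41.53 ± 1.1082

(40.422, 42.638)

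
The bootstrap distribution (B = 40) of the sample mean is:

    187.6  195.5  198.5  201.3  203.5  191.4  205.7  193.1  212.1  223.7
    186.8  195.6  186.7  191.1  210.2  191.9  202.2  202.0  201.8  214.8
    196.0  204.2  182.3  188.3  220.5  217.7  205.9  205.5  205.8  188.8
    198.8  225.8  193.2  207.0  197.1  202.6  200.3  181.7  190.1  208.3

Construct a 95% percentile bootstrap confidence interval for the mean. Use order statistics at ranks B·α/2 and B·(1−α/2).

Sorted replicates: 181.7, 182.3, 186.7, 186.8, 187.6, 188.3, 188.8, 190.1, 191.1, 191.4, 191.9, 193.1, 193.2, 195.5, 195.6, 196.0, 197.1, 198.5, 198.8, 200.3, 201.3, 201.8, 202.0, 202.2, 202.6, 203.5, 204.2, 205.5, 205.7, 205.8, 205.9, 207.0, 208.3, 210.2, 212.1, 214.8, 217.7, 220.5, 223.7, 225.8
α = 0.05; lower rank = 40 × 0.025 = 1; upper rank = 40 × 0.975 = 39.
The 1st smallest replicate is 181.7; the 39th is 223.7.

(181.7, 223.7)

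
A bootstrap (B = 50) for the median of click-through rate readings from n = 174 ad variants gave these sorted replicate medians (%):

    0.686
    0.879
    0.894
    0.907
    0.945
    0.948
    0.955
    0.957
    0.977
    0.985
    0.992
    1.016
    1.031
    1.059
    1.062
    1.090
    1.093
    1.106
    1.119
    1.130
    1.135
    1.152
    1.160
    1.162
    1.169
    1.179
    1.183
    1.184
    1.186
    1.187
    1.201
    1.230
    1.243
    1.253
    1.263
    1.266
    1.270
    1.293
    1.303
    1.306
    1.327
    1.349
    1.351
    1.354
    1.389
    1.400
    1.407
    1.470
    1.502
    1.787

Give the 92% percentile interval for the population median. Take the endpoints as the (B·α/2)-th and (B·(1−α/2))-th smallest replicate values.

α = 0.08; lower rank = 50 × 0.040 = 2; upper rank = 50 × 0.960 = 48.
The 2nd smallest replicate is 0.879; the 48th is 1.470.

(0.879, 1.470)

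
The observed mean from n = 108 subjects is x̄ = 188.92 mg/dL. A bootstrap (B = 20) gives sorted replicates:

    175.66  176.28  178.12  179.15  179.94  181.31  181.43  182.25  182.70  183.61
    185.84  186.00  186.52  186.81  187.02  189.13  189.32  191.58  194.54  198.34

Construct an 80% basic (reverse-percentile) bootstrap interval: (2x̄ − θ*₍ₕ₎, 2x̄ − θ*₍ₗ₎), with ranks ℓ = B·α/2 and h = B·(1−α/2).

(186.26, 201.56)

Percentile endpoints at ranks 2 and 18: θ*₍2₎ = 176.28, θ*₍18₎ = 191.58.
Basic interval reflects these around x̄:
  lower = 2 × 188.92 − 191.58 = 186.26
  upper = 2 × 188.92 − 176.28 = 201.56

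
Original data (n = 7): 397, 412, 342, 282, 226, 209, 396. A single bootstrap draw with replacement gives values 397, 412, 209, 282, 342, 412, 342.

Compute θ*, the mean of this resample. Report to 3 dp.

θ* = 342.286

Mean = (397 + 412 + 209 + 282 + 342 + 412 + 342) / 7 = 2396.0 / 7 = 342.286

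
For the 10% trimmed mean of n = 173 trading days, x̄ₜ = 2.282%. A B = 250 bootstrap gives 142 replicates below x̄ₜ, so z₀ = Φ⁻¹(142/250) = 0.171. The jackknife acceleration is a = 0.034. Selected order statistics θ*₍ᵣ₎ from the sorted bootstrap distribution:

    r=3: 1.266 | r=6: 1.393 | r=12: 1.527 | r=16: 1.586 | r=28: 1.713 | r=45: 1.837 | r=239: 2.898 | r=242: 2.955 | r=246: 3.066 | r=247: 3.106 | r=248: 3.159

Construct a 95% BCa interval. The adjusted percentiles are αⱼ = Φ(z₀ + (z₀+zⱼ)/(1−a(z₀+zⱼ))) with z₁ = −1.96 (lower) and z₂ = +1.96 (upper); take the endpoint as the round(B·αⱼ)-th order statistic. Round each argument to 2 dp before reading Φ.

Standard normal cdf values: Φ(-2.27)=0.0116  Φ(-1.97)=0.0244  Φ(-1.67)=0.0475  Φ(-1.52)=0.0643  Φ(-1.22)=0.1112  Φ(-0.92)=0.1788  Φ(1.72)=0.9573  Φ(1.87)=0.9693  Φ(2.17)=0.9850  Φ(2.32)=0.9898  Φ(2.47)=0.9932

Lower: z₀ + z₁ = 0.171 + (-1.960) = -1.789; 1 − a(z₀+z₁) = 1 − (0.034)(-1.789) = 1.0608; argument = 0.171 + (-1.789)/1.0608 = -1.5154 → -1.52.
α₁ = Φ(-1.52) = 0.0643; rank = round(250 × 0.0643) = 16; θ*₍16₎ = 1.586.
Upper: z₀ + z₂ = 2.131; 1 − a(z₀+z₂) = 0.9275; argument = 2.4685 → 2.47; α₂ = 0.9932; rank = 248; θ*₍248₎ = 3.159.

(1.586, 3.159)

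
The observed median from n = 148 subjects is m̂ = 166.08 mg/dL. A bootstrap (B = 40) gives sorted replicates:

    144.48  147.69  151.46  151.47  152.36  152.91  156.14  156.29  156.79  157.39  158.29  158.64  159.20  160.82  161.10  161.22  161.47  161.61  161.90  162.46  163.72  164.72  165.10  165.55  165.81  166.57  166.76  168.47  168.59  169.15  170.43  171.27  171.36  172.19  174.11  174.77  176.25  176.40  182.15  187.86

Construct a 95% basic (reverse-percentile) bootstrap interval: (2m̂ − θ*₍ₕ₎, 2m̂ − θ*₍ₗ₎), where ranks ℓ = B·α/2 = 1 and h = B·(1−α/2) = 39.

Percentile endpoints at ranks 1 and 39: θ*₍1₎ = 144.48, θ*₍39₎ = 182.15.
Basic interval reflects these around m̂:
  lower = 2 × 166.08 − 182.15 = 150.01
  upper = 2 × 166.08 − 144.48 = 187.68

(150.01, 187.68)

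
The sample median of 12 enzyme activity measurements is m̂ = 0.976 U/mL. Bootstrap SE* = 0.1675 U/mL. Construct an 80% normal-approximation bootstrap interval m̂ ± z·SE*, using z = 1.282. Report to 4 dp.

Margin = 1.282 × 0.1675 = 0.21474
Interval: 0.976 ± 0.21474

(0.7613, 1.1907)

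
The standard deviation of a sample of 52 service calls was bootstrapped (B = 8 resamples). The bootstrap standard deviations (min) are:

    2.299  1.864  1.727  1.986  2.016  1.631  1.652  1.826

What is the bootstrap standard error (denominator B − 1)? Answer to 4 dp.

Bootstrap SE is the standard deviation of the 8 replicate standard deviations.
Mean of replicates: (2.299 + 1.864 + 1.727 + 1.986 + 2.016 + 1.631 + 1.652 + 1.826) / 8 = 15.00100 / 8 = 1.87512
Sum of squared deviations: (+0.42388)² + (−0.01112)² + (−0.14812)² + (+0.11088)² + (+0.14088)² + (−0.24412)² + (−0.22313)² + (−0.04912)² = 0.34567
Variance = 0.34567 / 7 = 0.04938
SE* = √0.04938

SE* = 0.2222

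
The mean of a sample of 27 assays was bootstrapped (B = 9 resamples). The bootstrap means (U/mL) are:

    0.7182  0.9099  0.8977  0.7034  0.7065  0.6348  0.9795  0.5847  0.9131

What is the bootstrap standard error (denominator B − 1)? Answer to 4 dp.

SE* = 0.1425

Bootstrap SE is the standard deviation of the 9 replicate means.
Mean of replicates: (0.7182 + 0.9099 + 0.8977 + 0.7034 + 0.7065 + 0.6348 + 0.9795 + 0.5847 + 0.9131) / 9 = 7.04780 / 9 = 0.78309
Sum of squared deviations: (−0.06489)² + (+0.12681)² + (+0.11461)² + (−0.07969)² + (−0.07659)² + (−0.14829)² + (+0.19641)² + (−0.19839)² + (+0.13001)² = 0.16247
Variance = 0.16247 / 8 = 0.02031
SE* = √0.02031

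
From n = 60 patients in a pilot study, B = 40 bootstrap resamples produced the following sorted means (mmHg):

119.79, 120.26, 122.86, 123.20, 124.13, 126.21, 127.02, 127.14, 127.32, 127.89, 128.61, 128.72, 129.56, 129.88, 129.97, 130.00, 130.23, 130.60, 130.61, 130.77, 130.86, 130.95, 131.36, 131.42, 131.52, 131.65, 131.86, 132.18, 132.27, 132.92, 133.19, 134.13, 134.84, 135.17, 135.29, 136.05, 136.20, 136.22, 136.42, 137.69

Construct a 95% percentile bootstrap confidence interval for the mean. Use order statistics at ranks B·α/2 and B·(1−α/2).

(119.79, 136.42)

α = 0.05; lower rank = 40 × 0.025 = 1; upper rank = 40 × 0.975 = 39.
The 1st smallest replicate is 119.79; the 39th is 136.42.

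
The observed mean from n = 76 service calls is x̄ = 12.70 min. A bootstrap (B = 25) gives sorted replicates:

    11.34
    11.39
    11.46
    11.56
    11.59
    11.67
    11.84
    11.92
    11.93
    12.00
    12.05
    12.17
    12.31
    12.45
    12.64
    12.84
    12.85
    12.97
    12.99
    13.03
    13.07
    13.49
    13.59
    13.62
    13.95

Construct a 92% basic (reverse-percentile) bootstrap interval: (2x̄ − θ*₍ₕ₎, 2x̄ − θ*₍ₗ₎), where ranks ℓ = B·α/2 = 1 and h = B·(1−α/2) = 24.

(11.78, 14.06)

Percentile endpoints at ranks 1 and 24: θ*₍1₎ = 11.34, θ*₍24₎ = 13.62.
Basic interval reflects these around x̄:
  lower = 2 × 12.70 − 13.62 = 11.78
  upper = 2 × 12.70 − 11.34 = 14.06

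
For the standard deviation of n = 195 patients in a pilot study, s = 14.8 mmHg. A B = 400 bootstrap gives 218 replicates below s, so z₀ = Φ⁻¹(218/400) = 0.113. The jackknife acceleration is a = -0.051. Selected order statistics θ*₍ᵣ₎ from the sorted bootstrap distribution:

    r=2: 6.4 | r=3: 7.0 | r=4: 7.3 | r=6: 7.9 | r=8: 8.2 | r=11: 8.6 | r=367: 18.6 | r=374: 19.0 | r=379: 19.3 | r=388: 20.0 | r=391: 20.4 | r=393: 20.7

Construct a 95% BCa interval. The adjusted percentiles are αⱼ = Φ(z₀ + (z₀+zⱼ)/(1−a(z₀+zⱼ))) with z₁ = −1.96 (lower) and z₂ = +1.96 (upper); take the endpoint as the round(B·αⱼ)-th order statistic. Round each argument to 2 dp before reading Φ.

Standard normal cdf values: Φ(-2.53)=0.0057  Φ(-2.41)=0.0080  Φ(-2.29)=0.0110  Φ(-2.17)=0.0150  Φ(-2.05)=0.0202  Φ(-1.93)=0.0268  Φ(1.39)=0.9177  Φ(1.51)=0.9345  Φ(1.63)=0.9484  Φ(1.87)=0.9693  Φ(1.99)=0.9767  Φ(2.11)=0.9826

Lower: z₀ + z₁ = 0.113 + (-1.960) = -1.847; 1 − a(z₀+z₁) = 1 − (-0.051)(-1.847) = 0.9058; argument = 0.113 + (-1.847)/0.9058 = -1.9261 → -1.93.
α₁ = Φ(-1.93) = 0.0268; rank = round(400 × 0.0268) = 11; θ*₍11₎ = 8.6.
Upper: z₀ + z₂ = 2.073; 1 − a(z₀+z₂) = 1.1057; argument = 1.9878 → 1.99; α₂ = 0.9767; rank = 391; θ*₍391₎ = 20.4.

(8.6, 20.4)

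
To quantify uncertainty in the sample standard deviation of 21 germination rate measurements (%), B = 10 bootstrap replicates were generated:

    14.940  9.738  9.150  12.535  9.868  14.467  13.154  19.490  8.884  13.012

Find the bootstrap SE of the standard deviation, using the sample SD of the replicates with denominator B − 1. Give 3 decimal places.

SE* = 3.304

Bootstrap SE is the standard deviation of the 10 replicate standard deviations.
Mean of replicates: (14.940 + 9.738 + 9.150 + 12.535 + 9.868 + 14.467 + 13.154 + 19.490 + 8.884 + 13.012) / 10 = 125.2380 / 10 = 12.5238
Sum of squared deviations: (+2.4162)² + (−2.7858)² + (−3.3738)² + (+0.0112)² + (−2.6558)² + (+1.9432)² + (+0.6302)² + (+6.9662)² + (−3.6398)² + (+0.4882)² = 98.2222
Variance = 98.2222 / 9 = 10.9136
SE* = √10.9136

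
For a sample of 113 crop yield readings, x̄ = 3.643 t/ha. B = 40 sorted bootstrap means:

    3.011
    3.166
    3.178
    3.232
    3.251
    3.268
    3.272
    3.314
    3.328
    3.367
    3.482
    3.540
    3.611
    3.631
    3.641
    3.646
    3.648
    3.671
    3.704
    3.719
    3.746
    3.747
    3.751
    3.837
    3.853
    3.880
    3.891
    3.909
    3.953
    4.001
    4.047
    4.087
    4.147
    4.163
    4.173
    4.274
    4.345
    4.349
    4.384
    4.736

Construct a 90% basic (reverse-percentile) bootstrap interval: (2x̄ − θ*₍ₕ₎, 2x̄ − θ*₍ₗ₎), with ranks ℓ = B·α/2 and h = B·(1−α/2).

(2.937, 4.120)

Percentile endpoints at ranks 2 and 38: θ*₍2₎ = 3.166, θ*₍38₎ = 4.349.
Basic interval reflects these around x̄:
  lower = 2 × 3.643 − 4.349 = 2.937
  upper = 2 × 3.643 − 3.166 = 4.120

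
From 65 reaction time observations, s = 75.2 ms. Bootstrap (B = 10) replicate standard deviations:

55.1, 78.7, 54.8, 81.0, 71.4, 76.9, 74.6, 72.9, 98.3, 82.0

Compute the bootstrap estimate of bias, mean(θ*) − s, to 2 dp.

mean(θ*) = (55.1 + 78.7 + 54.8 + 81.0 + 71.4 + 76.9 + 74.6 + 72.9 + 98.3 + 82.0) / 10 = 74.570
bias = 74.570 − 75.2

bias = −0.63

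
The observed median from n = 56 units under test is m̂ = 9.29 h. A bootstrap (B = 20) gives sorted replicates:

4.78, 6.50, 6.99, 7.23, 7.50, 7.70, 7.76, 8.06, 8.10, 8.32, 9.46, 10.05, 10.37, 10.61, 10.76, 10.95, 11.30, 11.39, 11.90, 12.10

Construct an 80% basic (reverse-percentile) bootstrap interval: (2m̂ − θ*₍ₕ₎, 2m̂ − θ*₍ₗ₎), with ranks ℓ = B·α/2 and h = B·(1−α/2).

Percentile endpoints at ranks 2 and 18: θ*₍2₎ = 6.50, θ*₍18₎ = 11.39.
Basic interval reflects these around m̂:
  lower = 2 × 9.29 − 11.39 = 7.19
  upper = 2 × 9.29 − 6.50 = 12.08

(7.19, 12.08)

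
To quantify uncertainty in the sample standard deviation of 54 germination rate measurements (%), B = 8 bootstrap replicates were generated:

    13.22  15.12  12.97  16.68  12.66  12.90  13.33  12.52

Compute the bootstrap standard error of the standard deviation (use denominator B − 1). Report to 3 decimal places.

SE* = 1.459

Bootstrap SE is the standard deviation of the 8 replicate standard deviations.
Mean of replicates: (13.22 + 15.12 + 12.97 + 16.68 + 12.66 + 12.90 + 13.33 + 12.52) / 8 = 109.4000 / 8 = 13.6750
Sum of squared deviations: (−0.4550)² + (+1.4450)² + (−0.7050)² + (+3.0050)² + (−1.0150)² + (−0.7750)² + (−0.3450)² + (−1.1550)² = 14.9060
Variance = 14.9060 / 7 = 2.1294
SE* = √2.1294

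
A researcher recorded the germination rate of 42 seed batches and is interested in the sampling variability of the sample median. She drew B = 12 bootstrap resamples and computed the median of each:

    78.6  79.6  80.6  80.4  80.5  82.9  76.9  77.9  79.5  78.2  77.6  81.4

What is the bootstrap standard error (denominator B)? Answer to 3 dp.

SE* = 1.674

Bootstrap SE is the standard deviation of the 12 replicate medians.
Mean of replicates: (78.6 + 79.6 + 80.6 + 80.4 + 80.5 + 82.9 + 76.9 + 77.9 + 79.5 + 78.2 + 77.6 + 81.4) / 12 = 954.1000 / 12 = 79.5083
Sum of squared deviations: (−0.9083)² + (+0.0917)² + (+1.0917)² + (+0.8917)² + (+0.9917)² + (+3.3917)² + (−2.6083)² + (−1.6083)² + (−0.0083)² + (−1.3083)² + (−1.9083)² + (+1.8917)² = 33.6292
Variance = 33.6292 / 12 = 2.8024
SE* = √2.8024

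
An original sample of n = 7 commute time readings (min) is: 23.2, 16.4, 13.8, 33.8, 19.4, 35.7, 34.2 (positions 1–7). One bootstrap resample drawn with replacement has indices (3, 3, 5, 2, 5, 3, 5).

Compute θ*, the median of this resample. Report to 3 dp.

Resample values: 13.8, 13.8, 19.4, 16.4, 19.4, 13.8, 19.4.
Sorted: 13.8, 13.8, 13.8, 16.4, 19.4, 19.4, 19.4
Median = middle value = 16.400

θ* = 16.400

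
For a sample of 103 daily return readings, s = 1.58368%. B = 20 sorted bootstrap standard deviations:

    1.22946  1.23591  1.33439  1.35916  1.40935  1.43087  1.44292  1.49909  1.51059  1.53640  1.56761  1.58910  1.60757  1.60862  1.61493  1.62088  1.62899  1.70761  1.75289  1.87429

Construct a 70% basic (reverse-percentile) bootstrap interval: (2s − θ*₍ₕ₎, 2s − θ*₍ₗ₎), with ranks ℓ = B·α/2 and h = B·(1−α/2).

(1.53837, 1.83297)

Percentile endpoints at ranks 3 and 17: θ*₍3₎ = 1.33439, θ*₍17₎ = 1.62899.
Basic interval reflects these around s:
  lower = 2 × 1.58368 − 1.62899 = 1.53837
  upper = 2 × 1.58368 − 1.33439 = 1.83297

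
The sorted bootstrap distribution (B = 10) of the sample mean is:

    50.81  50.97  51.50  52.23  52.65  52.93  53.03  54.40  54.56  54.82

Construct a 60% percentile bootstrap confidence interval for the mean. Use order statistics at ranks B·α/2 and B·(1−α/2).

(50.97, 54.40)

α = 0.40; lower rank = 10 × 0.200 = 2; upper rank = 10 × 0.800 = 8.
The 2nd smallest replicate is 50.97; the 8th is 54.40.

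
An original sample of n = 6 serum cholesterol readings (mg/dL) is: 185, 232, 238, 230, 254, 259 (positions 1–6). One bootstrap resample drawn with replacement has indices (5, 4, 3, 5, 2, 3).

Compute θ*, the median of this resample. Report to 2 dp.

θ* = 238.00

Resample values: 254, 230, 238, 254, 232, 238.
Sorted: 230, 232, 238, 238, 254, 254
Median = average of the two middle values = 238.00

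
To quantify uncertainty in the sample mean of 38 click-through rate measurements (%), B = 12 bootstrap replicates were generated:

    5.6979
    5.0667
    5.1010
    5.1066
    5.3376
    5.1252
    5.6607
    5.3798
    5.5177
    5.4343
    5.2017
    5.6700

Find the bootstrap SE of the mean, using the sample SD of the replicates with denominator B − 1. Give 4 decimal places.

Bootstrap SE is the standard deviation of the 12 replicate means.
Mean of replicates: (5.6979 + 5.0667 + 5.1010 + 5.1066 + 5.3376 + 5.1252 + 5.6607 + 5.3798 + 5.5177 + 5.4343 + 5.2017 + 5.6700) / 12 = 64.29920 / 12 = 5.35827
Sum of squared deviations: (+0.33963)² + (−0.29157)² + (−0.25727)² + (−0.25167)² + (−0.02067)² + (−0.23307)² + (+0.30243)² + (+0.02153)² + (+0.15943)² + (+0.07603)² + (−0.15657)² + (+0.31173)² = 0.62945
Variance = 0.62945 / 11 = 0.05722
SE* = √0.05722

SE* = 0.2392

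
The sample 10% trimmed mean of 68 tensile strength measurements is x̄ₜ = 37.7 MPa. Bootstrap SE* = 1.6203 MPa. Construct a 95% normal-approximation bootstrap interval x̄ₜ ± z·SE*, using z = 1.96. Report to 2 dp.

Margin = 1.96 × 1.6203 = 3.176
Interval: 37.7 ± 3.176

(34.52, 40.88)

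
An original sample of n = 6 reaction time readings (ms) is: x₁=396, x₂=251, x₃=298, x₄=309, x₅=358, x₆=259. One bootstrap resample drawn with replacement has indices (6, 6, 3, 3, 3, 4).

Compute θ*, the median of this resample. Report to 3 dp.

θ* = 298.000

Resample values: 259, 259, 298, 298, 298, 309.
Sorted: 259, 259, 298, 298, 298, 309
Median = average of the two middle values = 298.000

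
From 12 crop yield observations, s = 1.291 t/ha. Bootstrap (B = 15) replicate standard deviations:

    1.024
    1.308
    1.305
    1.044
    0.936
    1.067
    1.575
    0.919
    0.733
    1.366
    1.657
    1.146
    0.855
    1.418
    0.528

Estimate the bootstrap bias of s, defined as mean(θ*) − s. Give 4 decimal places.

bias = −0.1656

mean(θ*) = (1.024 + 1.308 + 1.305 + 1.044 + 0.936 + 1.067 + 1.575 + 0.919 + 0.733 + 1.366 + 1.657 + 1.146 + 0.855 + 1.418 + 0.528) / 15 = 1.12540
bias = 1.12540 − 1.291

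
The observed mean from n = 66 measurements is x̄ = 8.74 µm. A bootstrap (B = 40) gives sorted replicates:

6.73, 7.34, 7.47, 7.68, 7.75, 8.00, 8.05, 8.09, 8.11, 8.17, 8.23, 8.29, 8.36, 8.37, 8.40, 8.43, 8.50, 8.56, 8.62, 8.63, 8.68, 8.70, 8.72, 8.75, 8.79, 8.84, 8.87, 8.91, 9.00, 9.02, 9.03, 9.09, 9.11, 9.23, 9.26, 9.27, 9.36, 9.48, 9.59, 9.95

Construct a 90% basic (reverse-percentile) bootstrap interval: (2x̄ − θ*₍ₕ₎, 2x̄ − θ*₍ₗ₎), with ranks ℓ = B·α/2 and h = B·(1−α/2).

Percentile endpoints at ranks 2 and 38: θ*₍2₎ = 7.34, θ*₍38₎ = 9.48.
Basic interval reflects these around x̄:
  lower = 2 × 8.74 − 9.48 = 8.00
  upper = 2 × 8.74 − 7.34 = 10.14

(8.00, 10.14)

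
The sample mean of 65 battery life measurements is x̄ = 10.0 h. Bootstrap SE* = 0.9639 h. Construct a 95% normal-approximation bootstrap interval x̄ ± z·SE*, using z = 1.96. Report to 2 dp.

Margin = 1.96 × 0.9639 = 1.889
Interval: 10.0 ± 1.889

(8.11, 11.89)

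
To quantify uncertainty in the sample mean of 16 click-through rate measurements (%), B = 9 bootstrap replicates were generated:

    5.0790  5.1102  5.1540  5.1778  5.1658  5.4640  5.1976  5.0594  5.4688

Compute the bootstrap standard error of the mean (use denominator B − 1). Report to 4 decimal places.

Bootstrap SE is the standard deviation of the 9 replicate means.
Mean of replicates: (5.0790 + 5.1102 + 5.1540 + 5.1778 + 5.1658 + 5.4640 + 5.1976 + 5.0594 + 5.4688) / 9 = 46.87660 / 9 = 5.20851
Sum of squared deviations: (−0.12951)² + (−0.09831)² + (−0.05451)² + (−0.03071)² + (−0.04271)² + (+0.25549)² + (−0.01091)² + (−0.14911)² + (+0.26029)² = 0.18756
Variance = 0.18756 / 8 = 0.02344
SE* = √0.02344

SE* = 0.1531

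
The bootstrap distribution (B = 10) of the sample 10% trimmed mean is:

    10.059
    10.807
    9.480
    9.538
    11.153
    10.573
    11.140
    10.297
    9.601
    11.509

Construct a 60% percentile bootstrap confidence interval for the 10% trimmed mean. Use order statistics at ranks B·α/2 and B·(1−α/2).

(9.538, 11.140)

Sorted replicates: 9.480, 9.538, 9.601, 10.059, 10.297, 10.573, 10.807, 11.140, 11.153, 11.509
α = 0.40; lower rank = 10 × 0.200 = 2; upper rank = 10 × 0.800 = 8.
The 2nd smallest replicate is 9.538; the 8th is 11.140.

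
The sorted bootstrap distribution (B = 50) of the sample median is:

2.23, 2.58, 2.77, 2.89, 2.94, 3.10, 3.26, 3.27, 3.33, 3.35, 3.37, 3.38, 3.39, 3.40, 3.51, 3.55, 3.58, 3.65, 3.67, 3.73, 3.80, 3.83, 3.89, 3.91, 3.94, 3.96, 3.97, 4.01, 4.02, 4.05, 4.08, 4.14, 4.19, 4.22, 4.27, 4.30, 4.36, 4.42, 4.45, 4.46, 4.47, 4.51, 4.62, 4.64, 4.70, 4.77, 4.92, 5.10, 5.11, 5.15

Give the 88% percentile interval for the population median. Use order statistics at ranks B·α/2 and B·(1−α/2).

α = 0.12; lower rank = 50 × 0.060 = 3; upper rank = 50 × 0.940 = 47.
The 3rd smallest replicate is 2.77; the 47th is 4.92.

(2.77, 4.92)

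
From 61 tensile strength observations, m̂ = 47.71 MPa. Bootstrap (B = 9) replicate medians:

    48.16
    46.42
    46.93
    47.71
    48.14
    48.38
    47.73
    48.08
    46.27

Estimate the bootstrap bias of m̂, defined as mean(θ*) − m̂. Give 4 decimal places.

bias = −0.1744

mean(θ*) = (48.16 + 46.42 + 46.93 + 47.71 + 48.14 + 48.38 + 47.73 + 48.08 + 46.27) / 9 = 47.53556
bias = 47.53556 − 47.71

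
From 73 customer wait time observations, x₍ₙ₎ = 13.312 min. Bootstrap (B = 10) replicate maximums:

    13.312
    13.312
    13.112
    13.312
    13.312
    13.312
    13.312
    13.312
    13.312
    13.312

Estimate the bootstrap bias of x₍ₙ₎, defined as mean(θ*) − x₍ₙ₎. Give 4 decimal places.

bias = −0.0200

mean(θ*) = (13.312 + 13.312 + 13.112 + 13.312 + 13.312 + 13.312 + 13.312 + 13.312 + 13.312 + 13.312) / 10 = 13.29200
bias = 13.29200 − 13.312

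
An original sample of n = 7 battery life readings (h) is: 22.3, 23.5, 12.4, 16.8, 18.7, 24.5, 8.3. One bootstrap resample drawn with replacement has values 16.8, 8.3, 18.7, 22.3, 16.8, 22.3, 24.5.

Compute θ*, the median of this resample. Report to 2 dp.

θ* = 18.70

Sorted: 8.3, 16.8, 16.8, 18.7, 22.3, 22.3, 24.5
Median = middle value = 18.70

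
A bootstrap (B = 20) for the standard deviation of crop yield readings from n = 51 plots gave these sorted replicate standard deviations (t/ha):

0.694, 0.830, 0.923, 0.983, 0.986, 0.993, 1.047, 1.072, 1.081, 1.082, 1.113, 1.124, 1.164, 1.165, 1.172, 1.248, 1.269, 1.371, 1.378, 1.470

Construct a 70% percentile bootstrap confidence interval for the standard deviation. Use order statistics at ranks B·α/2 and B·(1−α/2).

(0.923, 1.269)

α = 0.30; lower rank = 20 × 0.150 = 3; upper rank = 20 × 0.850 = 17.
The 3rd smallest replicate is 0.923; the 17th is 1.269.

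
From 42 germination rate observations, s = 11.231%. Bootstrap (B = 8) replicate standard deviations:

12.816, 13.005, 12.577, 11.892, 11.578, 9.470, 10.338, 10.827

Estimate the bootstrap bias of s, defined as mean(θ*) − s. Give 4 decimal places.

mean(θ*) = (12.816 + 13.005 + 12.577 + 11.892 + 11.578 + 9.470 + 10.338 + 10.827) / 8 = 11.56288
bias = 11.56288 − 11.231

bias = +0.3319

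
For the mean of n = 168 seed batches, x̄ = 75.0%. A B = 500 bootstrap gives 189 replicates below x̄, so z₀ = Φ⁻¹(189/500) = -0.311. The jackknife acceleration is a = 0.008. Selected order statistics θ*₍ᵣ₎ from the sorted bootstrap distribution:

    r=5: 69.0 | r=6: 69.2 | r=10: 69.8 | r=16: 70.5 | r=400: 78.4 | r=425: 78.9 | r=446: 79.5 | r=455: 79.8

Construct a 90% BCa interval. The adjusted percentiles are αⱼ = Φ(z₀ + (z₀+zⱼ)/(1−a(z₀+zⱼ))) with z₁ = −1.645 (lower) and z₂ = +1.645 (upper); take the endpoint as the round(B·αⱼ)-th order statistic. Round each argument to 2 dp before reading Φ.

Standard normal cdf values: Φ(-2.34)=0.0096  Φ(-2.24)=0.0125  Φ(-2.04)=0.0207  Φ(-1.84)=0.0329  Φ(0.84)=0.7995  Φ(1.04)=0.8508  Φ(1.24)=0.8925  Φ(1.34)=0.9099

(69.2, 78.9)

Lower: z₀ + z₁ = -0.311 + (-1.645) = -1.956; 1 − a(z₀+z₁) = 1 − (0.008)(-1.956) = 1.0156; argument = -0.311 + (-1.956)/1.0156 = -2.2369 → -2.24.
α₁ = Φ(-2.24) = 0.0125; rank = round(500 × 0.0125) = 6; θ*₍6₎ = 69.2.
Upper: z₀ + z₂ = 1.334; 1 − a(z₀+z₂) = 0.9893; argument = 1.0374 → 1.04; α₂ = 0.8508; rank = 425; θ*₍425₎ = 78.9.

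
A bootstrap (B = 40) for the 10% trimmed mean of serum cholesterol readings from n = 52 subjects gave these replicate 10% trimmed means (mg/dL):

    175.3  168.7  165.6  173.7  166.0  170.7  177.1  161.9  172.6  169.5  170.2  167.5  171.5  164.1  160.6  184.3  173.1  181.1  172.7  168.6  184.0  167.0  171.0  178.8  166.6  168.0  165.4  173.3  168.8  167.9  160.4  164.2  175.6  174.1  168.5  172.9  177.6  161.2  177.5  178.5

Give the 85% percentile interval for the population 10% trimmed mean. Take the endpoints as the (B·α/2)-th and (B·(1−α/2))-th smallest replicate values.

Sorted replicates: 160.4, 160.6, 161.2, 161.9, 164.1, 164.2, 165.4, 165.6, 166.0, 166.6, 167.0, 167.5, 167.9, 168.0, 168.5, 168.6, 168.7, 168.8, 169.5, 170.2, 170.7, 171.0, 171.5, 172.6, 172.7, 172.9, 173.1, 173.3, 173.7, 174.1, 175.3, 175.6, 177.1, 177.5, 177.6, 178.5, 178.8, 181.1, 184.0, 184.3
α = 0.15; lower rank = 40 × 0.075 = 3; upper rank = 40 × 0.925 = 37.
The 3rd smallest replicate is 161.2; the 37th is 178.8.

(161.2, 178.8)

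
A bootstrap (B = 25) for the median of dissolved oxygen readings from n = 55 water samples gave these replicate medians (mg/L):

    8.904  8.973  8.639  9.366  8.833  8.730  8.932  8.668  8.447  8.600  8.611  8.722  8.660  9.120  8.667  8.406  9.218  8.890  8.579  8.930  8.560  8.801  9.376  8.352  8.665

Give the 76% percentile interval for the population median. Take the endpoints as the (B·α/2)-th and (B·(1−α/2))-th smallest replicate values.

Sorted replicates: 8.352, 8.406, 8.447, 8.560, 8.579, 8.600, 8.611, 8.639, 8.660, 8.665, 8.667, 8.668, 8.722, 8.730, 8.801, 8.833, 8.890, 8.904, 8.930, 8.932, 8.973, 9.120, 9.218, 9.366, 9.376
α = 0.24; lower rank = 25 × 0.120 = 3; upper rank = 25 × 0.880 = 22.
The 3rd smallest replicate is 8.447; the 22nd is 9.120.

(8.447, 9.120)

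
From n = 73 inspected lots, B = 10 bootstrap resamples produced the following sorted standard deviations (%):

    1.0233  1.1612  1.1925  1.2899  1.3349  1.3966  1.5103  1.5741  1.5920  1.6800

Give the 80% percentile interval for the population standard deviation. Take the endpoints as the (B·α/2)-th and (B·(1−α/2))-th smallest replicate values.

α = 0.20; lower rank = 10 × 0.100 = 1; upper rank = 10 × 0.900 = 9.
The 1st smallest replicate is 1.0233; the 9th is 1.5920.

(1.0233, 1.5920)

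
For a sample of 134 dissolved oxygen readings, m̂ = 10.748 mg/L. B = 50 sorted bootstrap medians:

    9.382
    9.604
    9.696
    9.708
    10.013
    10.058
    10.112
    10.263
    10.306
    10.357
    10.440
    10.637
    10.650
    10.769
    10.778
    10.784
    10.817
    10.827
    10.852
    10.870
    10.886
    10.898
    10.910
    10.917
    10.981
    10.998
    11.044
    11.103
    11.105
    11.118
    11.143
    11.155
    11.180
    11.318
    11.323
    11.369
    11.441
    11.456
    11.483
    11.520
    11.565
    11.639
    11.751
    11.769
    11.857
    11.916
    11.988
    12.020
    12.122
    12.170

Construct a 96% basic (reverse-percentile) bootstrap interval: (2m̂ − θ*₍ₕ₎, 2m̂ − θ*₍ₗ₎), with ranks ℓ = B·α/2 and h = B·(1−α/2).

Percentile endpoints at ranks 1 and 49: θ*₍1₎ = 9.382, θ*₍49₎ = 12.122.
Basic interval reflects these around m̂:
  lower = 2 × 10.748 − 12.122 = 9.374
  upper = 2 × 10.748 − 9.382 = 12.114

(9.374, 12.114)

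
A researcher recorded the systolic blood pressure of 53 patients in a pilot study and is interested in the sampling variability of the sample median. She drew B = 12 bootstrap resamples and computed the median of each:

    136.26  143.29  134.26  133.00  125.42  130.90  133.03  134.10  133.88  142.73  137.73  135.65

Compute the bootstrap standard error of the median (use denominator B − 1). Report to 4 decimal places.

Bootstrap SE is the standard deviation of the 12 replicate medians.
Mean of replicates: (136.26 + 143.29 + 134.26 + 133.00 + 125.42 + 130.90 + 133.03 + 134.10 + 133.88 + 142.73 + 137.73 + 135.65) / 12 = 1620.25000 / 12 = 135.02083
Sum of squared deviations: (+1.23917)² + (+8.26917)² + (−0.76083)² + (−2.02083)² + (−9.60083)² + (−4.12083)² + (−1.99083)² + (−0.92083)² + (−1.14083)² + (+7.70917)² + (+2.70917)² + (+0.62917)² = 257.01409
Variance = 257.01409 / 11 = 23.36492
SE* = √23.36492

SE* = 4.8337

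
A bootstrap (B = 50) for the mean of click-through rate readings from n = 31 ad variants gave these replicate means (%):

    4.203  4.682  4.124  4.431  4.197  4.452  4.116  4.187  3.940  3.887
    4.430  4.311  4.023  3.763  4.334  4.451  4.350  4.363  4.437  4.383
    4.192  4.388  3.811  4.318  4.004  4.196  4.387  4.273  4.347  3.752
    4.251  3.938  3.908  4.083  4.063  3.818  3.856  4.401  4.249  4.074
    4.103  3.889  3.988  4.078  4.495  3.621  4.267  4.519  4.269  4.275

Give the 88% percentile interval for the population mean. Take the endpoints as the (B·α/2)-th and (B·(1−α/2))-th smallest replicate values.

(3.763, 4.452)

Sorted replicates: 3.621, 3.752, 3.763, 3.811, 3.818, 3.856, 3.887, 3.889, 3.908, 3.938, 3.940, 3.988, 4.004, 4.023, 4.063, 4.074, 4.078, 4.083, 4.103, 4.116, 4.124, 4.187, 4.192, 4.196, 4.197, 4.203, 4.249, 4.251, 4.267, 4.269, 4.273, 4.275, 4.311, 4.318, 4.334, 4.347, 4.350, 4.363, 4.383, 4.387, 4.388, 4.401, 4.430, 4.431, 4.437, 4.451, 4.452, 4.495, 4.519, 4.682
α = 0.12; lower rank = 50 × 0.060 = 3; upper rank = 50 × 0.940 = 47.
The 3rd smallest replicate is 3.763; the 47th is 4.452.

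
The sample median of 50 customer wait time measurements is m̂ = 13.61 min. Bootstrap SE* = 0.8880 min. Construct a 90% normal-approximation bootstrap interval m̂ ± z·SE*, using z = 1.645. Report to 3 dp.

(12.149, 15.071)

Margin = 1.645 × 0.8880 = 1.4608
Interval: 13.61 ± 1.4608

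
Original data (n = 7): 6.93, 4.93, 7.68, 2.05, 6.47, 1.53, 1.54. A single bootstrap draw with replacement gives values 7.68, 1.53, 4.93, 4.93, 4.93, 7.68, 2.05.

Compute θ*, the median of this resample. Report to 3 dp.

θ* = 4.930

Sorted: 1.53, 2.05, 4.93, 4.93, 4.93, 7.68, 7.68
Median = middle value = 4.930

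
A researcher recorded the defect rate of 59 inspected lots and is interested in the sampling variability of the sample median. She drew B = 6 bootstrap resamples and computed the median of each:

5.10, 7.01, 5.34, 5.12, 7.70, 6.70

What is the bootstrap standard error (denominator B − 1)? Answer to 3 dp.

Bootstrap SE is the standard deviation of the 6 replicate medians.
Mean of replicates: (5.10 + 7.01 + 5.34 + 5.12 + 7.70 + 6.70) / 6 = 36.9700 / 6 = 6.1617
Sum of squared deviations: (−1.0617)² + (+0.8483)² + (−0.8217)² + (−1.0417)² + (+1.5383)² + (+0.5383)² = 6.2633
Variance = 6.2633 / 5 = 1.2527
SE* = √1.2527

SE* = 1.119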